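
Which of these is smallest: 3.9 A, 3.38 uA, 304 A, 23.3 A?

3.9 A = 3.9 A
3.38 uA = 0.00000338 A
304 A = 304 A
23.3 A = 23.3 A

3.38 uA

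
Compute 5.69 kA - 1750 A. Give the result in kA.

3.94 kA

In kA:
  5.69 kA → 5.69
  1750 A = 1750 × 10⁻³ kA = 1.75
Difference: 5.69 - 1.75 = 3.94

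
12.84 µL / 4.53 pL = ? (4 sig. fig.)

(12.84 × 10⁻⁶) / (4.53 × 10⁻¹²) = 2.8344 × 10⁶

2834000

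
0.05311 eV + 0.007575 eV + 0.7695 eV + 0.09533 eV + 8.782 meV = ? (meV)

934.297 meV

In meV:
  0.05311 eV = 0.05311e3 meV = 53.11
  0.007575 eV = 0.007575e3 meV = 7.575
  0.7695 eV = 0.7695e3 meV = 769.5
  0.09533 eV = 0.09533e3 meV = 95.33
  8.782 meV → 8.782
Sum: 53.11 + 7.575 + 769.5 + 95.33 + 8.782 = 934.297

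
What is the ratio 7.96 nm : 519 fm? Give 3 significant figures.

(7.96 × 10⁻⁹) / (519 × 10⁻¹⁵) = 0.01534 × 10⁶

15300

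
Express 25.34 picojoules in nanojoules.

0.02534 nanojoules

pico = 1e-12, nano = 1e-9; factor is 1e-3.
25.34 × 1e-3 = 0.02534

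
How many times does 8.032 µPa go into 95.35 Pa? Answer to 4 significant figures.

(95.35) / (8.032 × 10^-6) = 11.871 × 10^6

11870000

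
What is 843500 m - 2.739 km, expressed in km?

840.761 km

In km:
  843500 m = 843500e-3 km = 843.5
  2.739 km → 2.739
Difference: 843.5 - 2.739 = 840.761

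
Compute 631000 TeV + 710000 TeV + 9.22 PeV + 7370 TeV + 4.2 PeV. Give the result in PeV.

In PeV:
  631000 TeV = 631000 × 10⁻³ PeV = 631
  710000 TeV = 710000 × 10⁻³ PeV = 710
  9.22 PeV → 9.22
  7370 TeV = 7370 × 10⁻³ PeV = 7.37
  4.2 PeV → 4.2
Sum: 631 + 710 + 9.22 + 7.37 + 4.2 = 1361.79

1361.79 PeV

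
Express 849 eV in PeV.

0.000000000000849 PeV

(no prefix) = 10⁰, peta = 10¹⁵; factor is 10⁻¹⁵.
849 × 10⁻¹⁵ = 0.000000000000849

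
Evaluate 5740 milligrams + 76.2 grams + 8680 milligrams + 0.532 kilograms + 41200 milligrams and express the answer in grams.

In grams:
  5740 milligrams = 5740 × 10^-3 grams = 5.74
  76.2 grams → 76.2
  8680 milligrams = 8680 × 10^-3 grams = 8.68
  0.532 kilograms = 0.532 × 10^3 grams = 532
  41200 milligrams = 41200 × 10^-3 grams = 41.2
Sum: 5.74 + 76.2 + 8.68 + 532 + 41.2 = 663.82

663.82 grams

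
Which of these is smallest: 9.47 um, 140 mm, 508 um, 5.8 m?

9.47 um = 0.00000947 m
140 mm = 0.14 m
508 um = 0.000508 m
5.8 m = 5.8 m

9.47 um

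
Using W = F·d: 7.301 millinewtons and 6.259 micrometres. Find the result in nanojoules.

45.696959 nanojoules

7.301 × 10⁻³ × 6.259 × 10⁻⁶ = 45.696959 × 10⁻⁹ J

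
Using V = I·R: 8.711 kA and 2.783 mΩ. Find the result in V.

8.711 × 10³ × 2.783 × 10⁻³ = 24.242713 V

24.242713 V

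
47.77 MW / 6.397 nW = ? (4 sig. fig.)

7468000000000000

(47.77e6) / (6.397e-9) = 7.4676e15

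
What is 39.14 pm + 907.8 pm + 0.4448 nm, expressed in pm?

In pm:
  39.14 pm → 39.14
  907.8 pm → 907.8
  0.4448 nm = 0.4448 × 10³ pm = 444.8
Sum: 39.14 + 907.8 + 444.8 = 1391.74

1391.74 pm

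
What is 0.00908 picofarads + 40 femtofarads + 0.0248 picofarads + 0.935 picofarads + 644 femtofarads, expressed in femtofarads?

1652.88 femtofarads

In femtofarads:
  0.00908 picofarads = 0.00908 × 10^3 femtofarads = 9.08
  40 femtofarads → 40
  0.0248 picofarads = 0.0248 × 10^3 femtofarads = 24.8
  0.935 picofarads = 0.935 × 10^3 femtofarads = 935
  644 femtofarads → 644
Sum: 9.08 + 40 + 24.8 + 935 + 644 = 1652.88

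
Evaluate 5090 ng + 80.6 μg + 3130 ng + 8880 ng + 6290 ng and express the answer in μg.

103.99 μg

In μg:
  5090 ng = 5090 × 10⁻³ μg = 5.09
  80.6 μg → 80.6
  3130 ng = 3130 × 10⁻³ μg = 3.13
  8880 ng = 8880 × 10⁻³ μg = 8.88
  6290 ng = 6290 × 10⁻³ μg = 6.29
Sum: 5.09 + 80.6 + 3.13 + 8.88 + 6.29 = 103.99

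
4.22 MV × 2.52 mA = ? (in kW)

10.6344 kW

4.22 × 10^6 × 2.52 × 10^-3 = 10.6344 × 10^3 W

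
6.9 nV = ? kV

nano = 10^-9, kilo = 10^3; factor is 10^-12.
6.9 × 10^-12 = 0.0000000000069

0.0000000000069 kV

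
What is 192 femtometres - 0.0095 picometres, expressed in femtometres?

182.5 femtometres

In femtometres:
  192 femtometres → 192
  0.0095 picometres = 0.0095 × 10³ femtometres = 9.5
Difference: 192 - 9.5 = 182.5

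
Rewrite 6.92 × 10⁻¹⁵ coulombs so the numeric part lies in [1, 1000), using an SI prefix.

= 6.92 × 10⁻¹⁵ coulombs; 10⁻¹⁵ is femto.

6.92 femtocoulombs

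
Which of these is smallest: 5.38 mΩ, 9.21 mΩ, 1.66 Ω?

5.38 mΩ = 0.00538 Ω
9.21 mΩ = 0.00921 Ω
1.66 Ω = 1.66 Ω

5.38 mΩ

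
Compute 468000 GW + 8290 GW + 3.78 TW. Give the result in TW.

In TW:
  468000 GW = 468000 × 10^-3 TW = 468
  8290 GW = 8290 × 10^-3 TW = 8.29
  3.78 TW → 3.78
Sum: 468 + 8.29 + 3.78 = 480.07

480.07 TW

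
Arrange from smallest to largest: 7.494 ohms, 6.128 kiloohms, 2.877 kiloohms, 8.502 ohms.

7.494 ohms < 8.502 ohms < 2.877 kiloohms < 6.128 kiloohms

7.494 ohms = 7.494 ohms
6.128 kiloohms = 6128 ohms
2.877 kiloohms = 2877 ohms
8.502 ohms = 8.502 ohms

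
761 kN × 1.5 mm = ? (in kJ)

1.1415 kJ

761 × 10³ × 1.5 × 10⁻³ = 1141.5 J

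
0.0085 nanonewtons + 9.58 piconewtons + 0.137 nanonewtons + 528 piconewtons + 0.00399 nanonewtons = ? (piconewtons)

In piconewtons:
  0.0085 nanonewtons = 0.0085e3 piconewtons = 8.5
  9.58 piconewtons → 9.58
  0.137 nanonewtons = 0.137e3 piconewtons = 137
  528 piconewtons → 528
  0.00399 nanonewtons = 0.00399e3 piconewtons = 3.99
Sum: 8.5 + 9.58 + 137 + 528 + 3.99 = 687.07

687.07 piconewtons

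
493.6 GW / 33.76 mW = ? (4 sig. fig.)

14620000000000

(493.6 × 10^9) / (33.76 × 10^-3) = 14.621 × 10^12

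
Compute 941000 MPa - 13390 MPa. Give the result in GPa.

927.61 GPa

In GPa:
  941000 MPa = 941000 × 10⁻³ GPa = 941
  13390 MPa = 13390 × 10⁻³ GPa = 13.39
Difference: 941 - 13.39 = 927.61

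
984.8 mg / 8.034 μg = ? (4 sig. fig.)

122600

(984.8 × 10^-3) / (8.034 × 10^-6) = 122.58 × 10^3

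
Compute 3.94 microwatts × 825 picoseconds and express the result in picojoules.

0.0032505 picojoules

3.94e-6 × 825e-12 = 3250.5e-18 J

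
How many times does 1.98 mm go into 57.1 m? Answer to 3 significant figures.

(57.1) / (1.98 × 10⁻³) = 28.84 × 10³

28800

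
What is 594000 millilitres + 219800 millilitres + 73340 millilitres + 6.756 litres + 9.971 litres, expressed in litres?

In litres:
  594000 millilitres = 594000 × 10⁻³ litres = 594
  219800 millilitres = 219800 × 10⁻³ litres = 219.8
  73340 millilitres = 73340 × 10⁻³ litres = 73.34
  6.756 litres → 6.756
  9.971 litres → 9.971
Sum: 594 + 219.8 + 73.34 + 6.756 + 9.971 = 903.867

903.867 litres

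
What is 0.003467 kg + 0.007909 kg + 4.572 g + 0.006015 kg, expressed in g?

21.963 g

In g:
  0.003467 kg = 0.003467 × 10³ g = 3.467
  0.007909 kg = 0.007909 × 10³ g = 7.909
  4.572 g → 4.572
  0.006015 kg = 0.006015 × 10³ g = 6.015
Sum: 3.467 + 7.909 + 4.572 + 6.015 = 21.963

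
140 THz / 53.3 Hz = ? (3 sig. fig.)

2630000000000

(140 × 10^12) / (53.3) = 2.627 × 10^12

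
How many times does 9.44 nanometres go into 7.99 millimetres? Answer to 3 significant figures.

846000

(7.99 × 10⁻³) / (9.44 × 10⁻⁹) = 0.8464 × 10⁶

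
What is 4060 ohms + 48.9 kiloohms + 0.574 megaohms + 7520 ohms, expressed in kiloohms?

In kiloohms:
  4060 ohms = 4060 × 10⁻³ kiloohms = 4.06
  48.9 kiloohms → 48.9
  0.574 megaohms = 0.574 × 10³ kiloohms = 574
  7520 ohms = 7520 × 10⁻³ kiloohms = 7.52
Sum: 4.06 + 48.9 + 574 + 7.52 = 634.48

634.48 kiloohms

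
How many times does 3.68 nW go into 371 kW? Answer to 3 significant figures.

101000000000000

(371 × 10³) / (3.68 × 10⁻⁹) = 100.8 × 10¹²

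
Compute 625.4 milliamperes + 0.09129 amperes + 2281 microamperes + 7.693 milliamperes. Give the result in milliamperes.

726.664 milliamperes

In milliamperes:
  625.4 milliamperes → 625.4
  0.09129 amperes = 0.09129 × 10^3 milliamperes = 91.29
  2281 microamperes = 2281 × 10^-3 milliamperes = 2.281
  7.693 milliamperes → 7.693
Sum: 625.4 + 91.29 + 2.281 + 7.693 = 726.664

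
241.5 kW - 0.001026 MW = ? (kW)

In kW:
  241.5 kW → 241.5
  0.001026 MW = 0.001026 × 10³ kW = 1.026
Difference: 241.5 - 1.026 = 240.474

240.474 kW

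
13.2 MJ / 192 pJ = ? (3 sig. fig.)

(13.2 × 10⁶) / (192 × 10⁻¹²) = 0.06875 × 10¹⁸

68800000000000000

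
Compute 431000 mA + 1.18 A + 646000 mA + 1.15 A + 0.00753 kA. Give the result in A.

1086.86 A

In A:
  431000 mA = 431000 × 10⁻³ A = 431
  1.18 A → 1.18
  646000 mA = 646000 × 10⁻³ A = 646
  1.15 A → 1.15
  0.00753 kA = 0.00753 × 10³ A = 7.53
Sum: 431 + 1.18 + 646 + 1.15 + 7.53 = 1086.86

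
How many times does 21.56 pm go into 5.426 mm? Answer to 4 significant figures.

(5.426e-3) / (21.56e-12) = 0.25167e9

251700000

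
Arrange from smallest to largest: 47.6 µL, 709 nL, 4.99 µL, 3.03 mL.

47.6 µL = 0.0000476 L
709 nL = 0.000000709 L
4.99 µL = 0.00000499 L
3.03 mL = 0.00303 L

709 nL < 4.99 µL < 47.6 µL < 3.03 mL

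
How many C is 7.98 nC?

nano = 10⁻⁹, (no prefix) = 10⁰; factor is 10⁻⁹.
7.98 × 10⁻⁹ = 0.00000000798

0.00000000798 C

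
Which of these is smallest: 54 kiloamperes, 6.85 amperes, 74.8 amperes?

6.85 amperes

54 kiloamperes = 54000 amperes
6.85 amperes = 6.85 amperes
74.8 amperes = 74.8 amperes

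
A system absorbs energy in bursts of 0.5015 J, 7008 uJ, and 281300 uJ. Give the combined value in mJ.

In mJ:
  0.5015 J = 0.5015 × 10³ mJ = 501.5
  7008 uJ = 7008 × 10⁻³ mJ = 7.008
  281300 uJ = 281300 × 10⁻³ mJ = 281.3
Sum: 501.5 + 7.008 + 281.3 = 789.808

789.808 mJ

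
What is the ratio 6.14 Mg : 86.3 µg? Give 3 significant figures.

(6.14 × 10^6) / (86.3 × 10^-6) = 0.07115 × 10^12

71100000000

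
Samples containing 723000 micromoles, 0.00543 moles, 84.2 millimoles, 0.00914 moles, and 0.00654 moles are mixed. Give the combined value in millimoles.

In millimoles:
  723000 micromoles = 723000e-3 millimoles = 723
  0.00543 moles = 0.00543e3 millimoles = 5.43
  84.2 millimoles → 84.2
  0.00914 moles = 0.00914e3 millimoles = 9.14
  0.00654 moles = 0.00654e3 millimoles = 6.54
Sum: 723 + 5.43 + 84.2 + 9.14 + 6.54 = 828.31

828.31 millimoles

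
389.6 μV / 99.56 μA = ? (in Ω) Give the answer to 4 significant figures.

(389.6 × 10^-6) / (99.56 × 10^-6) = 3.91322 Ω

3.913 Ω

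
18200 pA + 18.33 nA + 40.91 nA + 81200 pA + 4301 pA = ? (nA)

In nA:
  18200 pA = 18200 × 10^-3 nA = 18.2
  18.33 nA → 18.33
  40.91 nA → 40.91
  81200 pA = 81200 × 10^-3 nA = 81.2
  4301 pA = 4301 × 10^-3 nA = 4.301
Sum: 18.2 + 18.33 + 40.91 + 81.2 + 4.301 = 162.941

162.941 nA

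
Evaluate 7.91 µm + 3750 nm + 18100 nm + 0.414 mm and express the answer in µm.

In µm:
  7.91 µm → 7.91
  3750 nm = 3750 × 10⁻³ µm = 3.75
  18100 nm = 18100 × 10⁻³ µm = 18.1
  0.414 mm = 0.414 × 10³ µm = 414
Sum: 7.91 + 3.75 + 18.1 + 414 = 443.76

443.76 µm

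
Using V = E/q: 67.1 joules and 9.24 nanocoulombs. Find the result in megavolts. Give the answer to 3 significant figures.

7260 megavolts

(67.1) / (9.24e-9) = 7.2619e9 V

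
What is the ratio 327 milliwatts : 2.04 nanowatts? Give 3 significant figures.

160000000

(327 × 10⁻³) / (2.04 × 10⁻⁹) = 160.3 × 10⁶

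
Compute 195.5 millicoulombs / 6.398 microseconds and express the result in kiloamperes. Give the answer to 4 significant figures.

(195.5 × 10^-3) / (6.398 × 10^-6) = 30.5564 × 10^3 A

30.56 kiloamperes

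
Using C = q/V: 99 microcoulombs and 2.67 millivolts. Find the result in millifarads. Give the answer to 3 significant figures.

37.1 millifarads

(99e-6) / (2.67e-3) = 37.079e-3 F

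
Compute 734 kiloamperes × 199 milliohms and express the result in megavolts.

0.146066 megavolts

734e3 × 199e-3 = 146066 V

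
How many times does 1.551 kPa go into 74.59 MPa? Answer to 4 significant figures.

(74.59 × 10^6) / (1.551 × 10^3) = 48.092 × 10^3

48090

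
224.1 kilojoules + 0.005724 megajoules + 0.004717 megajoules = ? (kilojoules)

234.541 kilojoules

In kilojoules:
  224.1 kilojoules → 224.1
  0.005724 megajoules = 0.005724 × 10³ kilojoules = 5.724
  0.004717 megajoules = 0.004717 × 10³ kilojoules = 4.717
Sum: 224.1 + 5.724 + 4.717 = 234.541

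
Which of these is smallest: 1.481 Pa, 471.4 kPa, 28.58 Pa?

1.481 Pa = 1.481 Pa
471.4 kPa = 471400 Pa
28.58 Pa = 28.58 Pa

1.481 Pa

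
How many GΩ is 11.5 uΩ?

micro = 10^-6, giga = 10^9; factor is 10^-15.
11.5 × 10^-15 = 0.0000000000000115

0.0000000000000115 GΩ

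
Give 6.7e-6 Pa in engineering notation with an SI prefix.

6.7 µPa

= 6.7e-6 Pa; 1e-6 is micro.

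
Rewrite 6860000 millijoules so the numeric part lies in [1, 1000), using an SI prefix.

6.86 kilojoules

= 6.86 × 10³ joules; 10³ is kilo.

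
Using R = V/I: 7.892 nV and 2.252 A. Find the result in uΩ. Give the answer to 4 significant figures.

(7.892 × 10⁻⁹) / (2.252) = 3.50444 × 10⁻⁹ Ω

0.003504 uΩ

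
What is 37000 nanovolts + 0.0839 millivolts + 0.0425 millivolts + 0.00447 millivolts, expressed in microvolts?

In microvolts:
  37000 nanovolts = 37000e-3 microvolts = 37
  0.0839 millivolts = 0.0839e3 microvolts = 83.9
  0.0425 millivolts = 0.0425e3 microvolts = 42.5
  0.00447 millivolts = 0.00447e3 microvolts = 4.47
Sum: 37 + 83.9 + 42.5 + 4.47 = 167.87

167.87 microvolts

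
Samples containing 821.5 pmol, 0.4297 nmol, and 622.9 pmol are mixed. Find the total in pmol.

1874.1 pmol

In pmol:
  821.5 pmol → 821.5
  0.4297 nmol = 0.4297 × 10^3 pmol = 429.7
  622.9 pmol → 622.9
Sum: 821.5 + 429.7 + 622.9 = 1874.1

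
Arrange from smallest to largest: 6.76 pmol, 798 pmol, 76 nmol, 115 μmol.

6.76 pmol = 0.00000000000676 mol
798 pmol = 0.000000000798 mol
76 nmol = 0.000000076 mol
115 μmol = 0.000115 mol

6.76 pmol < 798 pmol < 76 nmol < 115 μmol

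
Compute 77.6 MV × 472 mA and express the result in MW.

36.6272 MW

77.6 × 10⁶ × 472 × 10⁻³ = 36627.2 × 10³ W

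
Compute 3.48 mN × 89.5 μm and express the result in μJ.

3.48e-3 × 89.5e-6 = 311.46e-9 J

0.31146 μJ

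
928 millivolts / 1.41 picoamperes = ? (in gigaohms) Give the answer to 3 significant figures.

658 gigaohms

(928e-3) / (1.41e-12) = 658.16e9 Ω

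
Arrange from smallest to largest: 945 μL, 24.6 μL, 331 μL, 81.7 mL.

945 μL = 0.000945 L
24.6 μL = 0.0000246 L
331 μL = 0.000331 L
81.7 mL = 0.0817 L

24.6 μL < 331 μL < 945 μL < 81.7 mL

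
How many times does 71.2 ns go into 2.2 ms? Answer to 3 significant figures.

30900

(2.2 × 10^-3) / (71.2 × 10^-9) = 0.0309 × 10^6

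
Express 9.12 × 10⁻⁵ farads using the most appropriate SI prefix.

91.2 microfarads

= 91.2 × 10⁻⁶ farads; 10⁻⁶ is micro.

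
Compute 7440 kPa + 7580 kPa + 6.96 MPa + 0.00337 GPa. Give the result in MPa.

In MPa:
  7440 kPa = 7440 × 10⁻³ MPa = 7.44
  7580 kPa = 7580 × 10⁻³ MPa = 7.58
  6.96 MPa → 6.96
  0.00337 GPa = 0.00337 × 10³ MPa = 3.37
Sum: 7.44 + 7.58 + 6.96 + 3.37 = 25.35

25.35 MPa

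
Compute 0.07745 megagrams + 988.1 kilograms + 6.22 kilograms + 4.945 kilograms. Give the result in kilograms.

1076.715 kilograms

In kilograms:
  0.07745 megagrams = 0.07745 × 10^3 kilograms = 77.45
  988.1 kilograms → 988.1
  6.22 kilograms → 6.22
  4.945 kilograms → 4.945
Sum: 77.45 + 988.1 + 6.22 + 4.945 = 1076.715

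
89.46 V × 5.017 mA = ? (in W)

0.44882082 W

89.46 × 5.017e-3 = 448.82082e-3 W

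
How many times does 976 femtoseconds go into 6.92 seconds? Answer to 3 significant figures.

(6.92) / (976 × 10⁻¹⁵) = 0.00709 × 10¹⁵

7090000000000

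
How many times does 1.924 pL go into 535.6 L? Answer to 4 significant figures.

278400000000000

(535.6) / (1.924e-12) = 278.38e12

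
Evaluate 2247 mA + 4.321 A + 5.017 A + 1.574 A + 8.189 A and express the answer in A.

21.348 A

In A:
  2247 mA = 2247e-3 A = 2.247
  4.321 A → 4.321
  5.017 A → 5.017
  1.574 A → 1.574
  8.189 A → 8.189
Sum: 2.247 + 4.321 + 5.017 + 1.574 + 8.189 = 21.348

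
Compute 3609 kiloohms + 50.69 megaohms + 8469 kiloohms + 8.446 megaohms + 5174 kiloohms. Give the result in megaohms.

76.388 megaohms

In megaohms:
  3609 kiloohms = 3609 × 10^-3 megaohms = 3.609
  50.69 megaohms → 50.69
  8469 kiloohms = 8469 × 10^-3 megaohms = 8.469
  8.446 megaohms → 8.446
  5174 kiloohms = 5174 × 10^-3 megaohms = 5.174
Sum: 3.609 + 50.69 + 8.469 + 8.446 + 5.174 = 76.388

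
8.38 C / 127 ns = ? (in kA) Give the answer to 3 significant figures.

66000 kA

(8.38) / (127 × 10⁻⁹) = 0.065984 × 10⁹ A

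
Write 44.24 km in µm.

44240000000 µm

kilo = 10^3, micro = 10^-6; factor is 10^9.
44.24 × 10^9 = 44240000000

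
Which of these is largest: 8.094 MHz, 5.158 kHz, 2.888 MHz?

8.094 MHz = 8094000 Hz
5.158 kHz = 5158 Hz
2.888 MHz = 2888000 Hz

8.094 MHz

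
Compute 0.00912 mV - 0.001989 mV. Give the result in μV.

In μV:
  0.00912 mV = 0.00912 × 10^3 μV = 9.12
  0.001989 mV = 0.001989 × 10^3 μV = 1.989
Difference: 9.12 - 1.989 = 7.131

7.131 μV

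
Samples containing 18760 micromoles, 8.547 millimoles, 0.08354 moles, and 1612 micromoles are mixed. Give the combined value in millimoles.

112.459 millimoles

In millimoles:
  18760 micromoles = 18760 × 10^-3 millimoles = 18.76
  8.547 millimoles → 8.547
  0.08354 moles = 0.08354 × 10^3 millimoles = 83.54
  1612 micromoles = 1612 × 10^-3 millimoles = 1.612
Sum: 18.76 + 8.547 + 83.54 + 1.612 = 112.459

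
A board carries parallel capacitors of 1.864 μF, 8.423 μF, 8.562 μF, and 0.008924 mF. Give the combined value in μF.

In μF:
  1.864 μF → 1.864
  8.423 μF → 8.423
  8.562 μF → 8.562
  0.008924 mF = 0.008924e3 μF = 8.924
Sum: 1.864 + 8.423 + 8.562 + 8.924 = 27.773

27.773 μF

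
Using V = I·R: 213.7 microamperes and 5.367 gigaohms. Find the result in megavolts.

213.7 × 10⁻⁶ × 5.367 × 10⁹ = 1146.9279 × 10³ V

1.1469279 megavolts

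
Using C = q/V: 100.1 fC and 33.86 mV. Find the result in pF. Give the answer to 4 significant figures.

(100.1 × 10^-15) / (33.86 × 10^-3) = 2.95629 × 10^-12 F

2.956 pF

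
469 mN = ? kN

milli = 10^-3, kilo = 10^3; factor is 10^-6.
469 × 10^-6 = 0.000469

0.000469 kN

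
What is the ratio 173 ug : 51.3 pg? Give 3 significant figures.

(173 × 10⁻⁶) / (51.3 × 10⁻¹²) = 3.372 × 10⁶

3370000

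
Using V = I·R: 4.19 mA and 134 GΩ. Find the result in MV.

4.19 × 10^-3 × 134 × 10^9 = 561.46 × 10^6 V

561.46 MV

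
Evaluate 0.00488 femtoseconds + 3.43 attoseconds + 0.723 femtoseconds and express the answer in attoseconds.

731.31 attoseconds

In attoseconds:
  0.00488 femtoseconds = 0.00488e3 attoseconds = 4.88
  3.43 attoseconds → 3.43
  0.723 femtoseconds = 0.723e3 attoseconds = 723
Sum: 4.88 + 3.43 + 723 = 731.31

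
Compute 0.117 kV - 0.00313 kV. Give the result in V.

In V:
  0.117 kV = 0.117 × 10³ V = 117
  0.00313 kV = 0.00313 × 10³ V = 3.13
Difference: 117 - 3.13 = 113.87

113.87 V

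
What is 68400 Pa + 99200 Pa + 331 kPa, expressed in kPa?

498.6 kPa

In kPa:
  68400 Pa = 68400e-3 kPa = 68.4
  99200 Pa = 99200e-3 kPa = 99.2
  331 kPa → 331
Sum: 68.4 + 99.2 + 331 = 498.6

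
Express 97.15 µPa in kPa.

micro = 10⁻⁶, kilo = 10³; factor is 10⁻⁹.
97.15 × 10⁻⁹ = 0.00000009715

0.00000009715 kPa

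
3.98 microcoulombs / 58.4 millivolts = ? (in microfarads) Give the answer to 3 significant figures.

68.2 microfarads

(3.98e-6) / (58.4e-3) = 0.068151e-3 F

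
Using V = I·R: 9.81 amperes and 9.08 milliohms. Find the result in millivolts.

89.0748 millivolts

9.81 × 9.08e-3 = 89.0748e-3 V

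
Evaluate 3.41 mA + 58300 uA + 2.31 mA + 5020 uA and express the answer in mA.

In mA:
  3.41 mA → 3.41
  58300 uA = 58300 × 10⁻³ mA = 58.3
  2.31 mA → 2.31
  5020 uA = 5020 × 10⁻³ mA = 5.02
Sum: 3.41 + 58.3 + 2.31 + 5.02 = 69.04

69.04 mA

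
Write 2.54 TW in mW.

2540000000000000 mW

tera = 10¹², milli = 10⁻³; factor is 10¹⁵.
2.54 × 10¹⁵ = 2540000000000000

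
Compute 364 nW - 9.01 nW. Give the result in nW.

354.99 nW

In nW:
  364 nW → 364
  9.01 nW → 9.01
Difference: 364 - 9.01 = 354.99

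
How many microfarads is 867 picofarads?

0.000867 microfarads

pico = 10⁻¹², micro = 10⁻⁶; factor is 10⁻⁶.
867 × 10⁻⁶ = 0.000867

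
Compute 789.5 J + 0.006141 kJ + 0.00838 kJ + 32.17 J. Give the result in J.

In J:
  789.5 J → 789.5
  0.006141 kJ = 0.006141e3 J = 6.141
  0.00838 kJ = 0.00838e3 J = 8.38
  32.17 J → 32.17
Sum: 789.5 + 6.141 + 8.38 + 32.17 = 836.191

836.191 J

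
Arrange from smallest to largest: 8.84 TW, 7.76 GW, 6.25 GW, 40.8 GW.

6.25 GW < 7.76 GW < 40.8 GW < 8.84 TW

8.84 TW = 8840000000000 W
7.76 GW = 7760000000 W
6.25 GW = 6250000000 W
40.8 GW = 40800000000 W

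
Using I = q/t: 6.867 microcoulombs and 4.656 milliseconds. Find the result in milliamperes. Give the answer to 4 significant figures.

(6.867 × 10^-6) / (4.656 × 10^-3) = 1.47487 × 10^-3 A

1.475 milliamperes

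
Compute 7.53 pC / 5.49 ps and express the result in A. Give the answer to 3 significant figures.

(7.53 × 10^-12) / (5.49 × 10^-12) = 1.3716 A

1.37 A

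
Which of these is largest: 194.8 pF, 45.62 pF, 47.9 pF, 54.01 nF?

194.8 pF = 0.0000000001948 F
45.62 pF = 0.00000000004562 F
47.9 pF = 0.0000000000479 F
54.01 nF = 0.00000005401 F

54.01 nF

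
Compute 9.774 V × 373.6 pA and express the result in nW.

3.6515664 nW

9.774 × 373.6e-12 = 3651.5664e-12 W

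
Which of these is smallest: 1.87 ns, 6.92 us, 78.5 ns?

1.87 ns

1.87 ns = 0.00000000187 s
6.92 us = 0.00000692 s
78.5 ns = 0.0000000785 s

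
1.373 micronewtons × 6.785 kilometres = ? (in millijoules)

9.315805 millijoules

1.373 × 10^-6 × 6.785 × 10^3 = 9.315805 × 10^-3 J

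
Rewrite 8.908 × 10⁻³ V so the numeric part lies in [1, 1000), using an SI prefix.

8.908 mV

= 8.908 × 10⁻³ V; 10⁻³ is milli.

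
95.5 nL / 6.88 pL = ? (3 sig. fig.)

(95.5e-9) / (6.88e-12) = 13.88e3

13900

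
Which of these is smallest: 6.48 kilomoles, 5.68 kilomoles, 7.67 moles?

6.48 kilomoles = 6480 moles
5.68 kilomoles = 5680 moles
7.67 moles = 7.67 moles

7.67 moles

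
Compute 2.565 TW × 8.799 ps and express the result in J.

2.565 × 10^12 × 8.799 × 10^-12 = 22.569435 J

22.569435 J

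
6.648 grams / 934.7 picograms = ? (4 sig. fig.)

(6.648) / (934.7 × 10^-12) = 0.0071124 × 10^12

7112000000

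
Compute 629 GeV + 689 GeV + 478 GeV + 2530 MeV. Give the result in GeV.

1798.53 GeV

In GeV:
  629 GeV → 629
  689 GeV → 689
  478 GeV → 478
  2530 MeV = 2530 × 10^-3 GeV = 2.53
Sum: 629 + 689 + 478 + 2.53 = 1798.53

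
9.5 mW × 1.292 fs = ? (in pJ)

0.000012274 pJ

9.5e-3 × 1.292e-15 = 12.274e-18 J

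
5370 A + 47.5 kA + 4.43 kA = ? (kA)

57.3 kA

In kA:
  5370 A = 5370 × 10⁻³ kA = 5.37
  47.5 kA → 47.5
  4.43 kA → 4.43
Sum: 5.37 + 47.5 + 4.43 = 57.3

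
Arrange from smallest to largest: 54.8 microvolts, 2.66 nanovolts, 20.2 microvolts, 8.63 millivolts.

54.8 microvolts = 0.0000548 volts
2.66 nanovolts = 0.00000000266 volts
20.2 microvolts = 0.0000202 volts
8.63 millivolts = 0.00863 volts

2.66 nanovolts < 20.2 microvolts < 54.8 microvolts < 8.63 millivolts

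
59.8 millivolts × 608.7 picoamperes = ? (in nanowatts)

59.8e-3 × 608.7e-12 = 36400.26e-15 W

0.03640026 nanowatts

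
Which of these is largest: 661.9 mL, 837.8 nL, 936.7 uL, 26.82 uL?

661.9 mL

661.9 mL = 0.6619 L
837.8 nL = 0.0000008378 L
936.7 uL = 0.0009367 L
26.82 uL = 0.00002682 L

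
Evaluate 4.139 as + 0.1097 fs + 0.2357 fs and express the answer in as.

In as:
  4.139 as → 4.139
  0.1097 fs = 0.1097e3 as = 109.7
  0.2357 fs = 0.2357e3 as = 235.7
Sum: 4.139 + 109.7 + 235.7 = 349.539

349.539 as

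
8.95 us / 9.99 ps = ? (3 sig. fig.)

896000

(8.95 × 10⁻⁶) / (9.99 × 10⁻¹²) = 0.8959 × 10⁶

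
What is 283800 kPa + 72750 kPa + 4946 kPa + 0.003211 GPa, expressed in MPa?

In MPa:
  283800 kPa = 283800e-3 MPa = 283.8
  72750 kPa = 72750e-3 MPa = 72.75
  4946 kPa = 4946e-3 MPa = 4.946
  0.003211 GPa = 0.003211e3 MPa = 3.211
Sum: 283.8 + 72.75 + 4.946 + 3.211 = 364.707

364.707 MPa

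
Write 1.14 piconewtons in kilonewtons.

pico = 10^-12, kilo = 10^3; factor is 10^-15.
1.14 × 10^-15 = 0.00000000000000114

0.00000000000000114 kilonewtons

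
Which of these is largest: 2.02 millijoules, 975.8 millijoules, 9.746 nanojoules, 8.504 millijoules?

975.8 millijoules

2.02 millijoules = 0.00202 joules
975.8 millijoules = 0.9758 joules
9.746 nanojoules = 0.000000009746 joules
8.504 millijoules = 0.008504 joules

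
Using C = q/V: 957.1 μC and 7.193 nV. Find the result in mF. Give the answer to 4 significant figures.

133100000 mF

(957.1 × 10⁻⁶) / (7.193 × 10⁻⁹) = 133.06 × 10³ F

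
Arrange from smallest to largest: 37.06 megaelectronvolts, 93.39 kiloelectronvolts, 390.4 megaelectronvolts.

93.39 kiloelectronvolts < 37.06 megaelectronvolts < 390.4 megaelectronvolts

37.06 megaelectronvolts = 37060000 electronvolts
93.39 kiloelectronvolts = 93390 electronvolts
390.4 megaelectronvolts = 390400000 electronvolts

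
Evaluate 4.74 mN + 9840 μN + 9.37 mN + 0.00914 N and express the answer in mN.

33.09 mN

In mN:
  4.74 mN → 4.74
  9840 μN = 9840 × 10⁻³ mN = 9.84
  9.37 mN → 9.37
  0.00914 N = 0.00914 × 10³ mN = 9.14
Sum: 4.74 + 9.84 + 9.37 + 9.14 = 33.09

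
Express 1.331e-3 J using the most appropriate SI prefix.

1.331 mJ

= 1.331e-3 J; 1e-3 is milli.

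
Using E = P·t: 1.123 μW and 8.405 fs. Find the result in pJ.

0.000000009438815 pJ

1.123 × 10⁻⁶ × 8.405 × 10⁻¹⁵ = 9.438815 × 10⁻²¹ J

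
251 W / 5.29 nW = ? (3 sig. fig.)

47400000000

(251) / (5.29 × 10⁻⁹) = 47.45 × 10⁹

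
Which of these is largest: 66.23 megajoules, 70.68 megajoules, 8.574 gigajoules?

8.574 gigajoules

66.23 megajoules = 66230000 joules
70.68 megajoules = 70680000 joules
8.574 gigajoules = 8574000000 joules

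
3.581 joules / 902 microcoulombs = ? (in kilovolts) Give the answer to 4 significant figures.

(3.581) / (902e-6) = 0.00397007e6 V

3.970 kilovolts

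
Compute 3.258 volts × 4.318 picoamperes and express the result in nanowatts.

0.014068044 nanowatts

3.258 × 4.318 × 10^-12 = 14.068044 × 10^-12 W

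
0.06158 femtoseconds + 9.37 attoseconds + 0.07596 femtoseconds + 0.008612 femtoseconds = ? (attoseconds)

In attoseconds:
  0.06158 femtoseconds = 0.06158 × 10^3 attoseconds = 61.58
  9.37 attoseconds → 9.37
  0.07596 femtoseconds = 0.07596 × 10^3 attoseconds = 75.96
  0.008612 femtoseconds = 0.008612 × 10^3 attoseconds = 8.612
Sum: 61.58 + 9.37 + 75.96 + 8.612 = 155.522

155.522 attoseconds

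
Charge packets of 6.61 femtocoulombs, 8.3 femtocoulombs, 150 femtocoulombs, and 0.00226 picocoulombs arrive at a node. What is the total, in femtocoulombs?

167.17 femtocoulombs

In femtocoulombs:
  6.61 femtocoulombs → 6.61
  8.3 femtocoulombs → 8.3
  150 femtocoulombs → 150
  0.00226 picocoulombs = 0.00226e3 femtocoulombs = 2.26
Sum: 6.61 + 8.3 + 150 + 2.26 = 167.17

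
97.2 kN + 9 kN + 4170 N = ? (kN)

In kN:
  97.2 kN → 97.2
  9 kN → 9
  4170 N = 4170 × 10⁻³ kN = 4.17
Sum: 97.2 + 9 + 4.17 = 110.37

110.37 kN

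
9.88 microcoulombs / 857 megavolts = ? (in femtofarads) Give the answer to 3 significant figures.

11.5 femtofarads

(9.88 × 10⁻⁶) / (857 × 10⁶) = 0.011529 × 10⁻¹² F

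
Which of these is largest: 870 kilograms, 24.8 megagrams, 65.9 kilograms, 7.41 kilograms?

870 kilograms = 870000 grams
24.8 megagrams = 24800000 grams
65.9 kilograms = 65900 grams
7.41 kilograms = 7410 grams

24.8 megagrams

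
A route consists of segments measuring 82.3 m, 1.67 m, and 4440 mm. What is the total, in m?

In m:
  82.3 m → 82.3
  1.67 m → 1.67
  4440 mm = 4440e-3 m = 4.44
Sum: 82.3 + 1.67 + 4.44 = 88.41

88.41 m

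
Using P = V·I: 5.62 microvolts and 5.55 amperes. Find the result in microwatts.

31.191 microwatts

5.62e-6 × 5.55 = 31.191e-6 W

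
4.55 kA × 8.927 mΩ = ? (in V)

4.55 × 10³ × 8.927 × 10⁻³ = 40.61785 V

40.61785 V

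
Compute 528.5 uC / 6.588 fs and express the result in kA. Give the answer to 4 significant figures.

(528.5e-6) / (6.588e-15) = 80.2216e9 A

80220000 kA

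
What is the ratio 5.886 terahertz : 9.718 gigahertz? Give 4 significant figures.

(5.886 × 10^12) / (9.718 × 10^9) = 0.60568 × 10^3

605.7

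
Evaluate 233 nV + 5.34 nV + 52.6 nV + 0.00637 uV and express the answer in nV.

297.31 nV

In nV:
  233 nV → 233
  5.34 nV → 5.34
  52.6 nV → 52.6
  0.00637 uV = 0.00637 × 10³ nV = 6.37
Sum: 233 + 5.34 + 52.6 + 6.37 = 297.31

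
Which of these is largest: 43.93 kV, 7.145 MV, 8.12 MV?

8.12 MV

43.93 kV = 43930 V
7.145 MV = 7145000 V
8.12 MV = 8120000 V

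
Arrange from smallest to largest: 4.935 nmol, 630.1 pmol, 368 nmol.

630.1 pmol < 4.935 nmol < 368 nmol

4.935 nmol = 0.000000004935 mol
630.1 pmol = 0.0000000006301 mol
368 nmol = 0.000000368 mol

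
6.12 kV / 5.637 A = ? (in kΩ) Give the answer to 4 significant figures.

1.086 kΩ

(6.12e3) / (5.637) = 1.08568e3 Ω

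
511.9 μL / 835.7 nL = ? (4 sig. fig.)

612.5

(511.9e-6) / (835.7e-9) = 0.61254e3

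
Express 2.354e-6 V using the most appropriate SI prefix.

2.354 uV

= 2.354e-6 V; 1e-6 is micro.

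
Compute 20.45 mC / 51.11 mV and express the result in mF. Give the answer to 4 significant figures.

(20.45 × 10⁻³) / (51.11 × 10⁻³) = 0.400117 F

400.1 mF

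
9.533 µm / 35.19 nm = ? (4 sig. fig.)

270.9

(9.533 × 10⁻⁶) / (35.19 × 10⁻⁹) = 0.2709 × 10³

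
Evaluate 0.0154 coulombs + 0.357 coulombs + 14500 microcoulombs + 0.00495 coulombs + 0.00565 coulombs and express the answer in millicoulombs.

397.5 millicoulombs

In millicoulombs:
  0.0154 coulombs = 0.0154 × 10³ millicoulombs = 15.4
  0.357 coulombs = 0.357 × 10³ millicoulombs = 357
  14500 microcoulombs = 14500 × 10⁻³ millicoulombs = 14.5
  0.00495 coulombs = 0.00495 × 10³ millicoulombs = 4.95
  0.00565 coulombs = 0.00565 × 10³ millicoulombs = 5.65
Sum: 15.4 + 357 + 14.5 + 4.95 + 5.65 = 397.5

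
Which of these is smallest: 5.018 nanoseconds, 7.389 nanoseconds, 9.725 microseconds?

5.018 nanoseconds

5.018 nanoseconds = 0.000000005018 seconds
7.389 nanoseconds = 0.000000007389 seconds
9.725 microseconds = 0.000009725 seconds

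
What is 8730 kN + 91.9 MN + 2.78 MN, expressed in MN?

103.41 MN

In MN:
  8730 kN = 8730 × 10^-3 MN = 8.73
  91.9 MN → 91.9
  2.78 MN → 2.78
Sum: 8.73 + 91.9 + 2.78 = 103.41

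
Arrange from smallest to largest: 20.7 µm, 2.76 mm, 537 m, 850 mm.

20.7 µm = 0.0000207 m
2.76 mm = 0.00276 m
537 m = 537 m
850 mm = 0.85 m

20.7 µm < 2.76 mm < 850 mm < 537 m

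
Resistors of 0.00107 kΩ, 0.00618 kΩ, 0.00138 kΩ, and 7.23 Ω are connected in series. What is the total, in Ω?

15.86 Ω

In Ω:
  0.00107 kΩ = 0.00107e3 Ω = 1.07
  0.00618 kΩ = 0.00618e3 Ω = 6.18
  0.00138 kΩ = 0.00138e3 Ω = 1.38
  7.23 Ω → 7.23
Sum: 1.07 + 6.18 + 1.38 + 7.23 = 15.86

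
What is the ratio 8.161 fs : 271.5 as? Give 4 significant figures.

30.06

(8.161e-15) / (271.5e-18) = 0.030059e3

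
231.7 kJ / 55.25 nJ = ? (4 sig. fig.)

4194000000000

(231.7e3) / (55.25e-9) = 4.1937e12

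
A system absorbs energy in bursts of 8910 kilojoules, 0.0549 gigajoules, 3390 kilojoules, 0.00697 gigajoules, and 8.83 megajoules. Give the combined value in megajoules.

In megajoules:
  8910 kilojoules = 8910 × 10^-3 megajoules = 8.91
  0.0549 gigajoules = 0.0549 × 10^3 megajoules = 54.9
  3390 kilojoules = 3390 × 10^-3 megajoules = 3.39
  0.00697 gigajoules = 0.00697 × 10^3 megajoules = 6.97
  8.83 megajoules → 8.83
Sum: 8.91 + 54.9 + 3.39 + 6.97 + 8.83 = 83

83 megajoules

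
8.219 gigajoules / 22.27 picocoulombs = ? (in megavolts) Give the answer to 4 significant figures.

369100000000000 megavolts

(8.219 × 10^9) / (22.27 × 10^-12) = 0.369062 × 10^21 V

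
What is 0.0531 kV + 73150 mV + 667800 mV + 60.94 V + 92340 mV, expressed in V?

In V:
  0.0531 kV = 0.0531e3 V = 53.1
  73150 mV = 73150e-3 V = 73.15
  667800 mV = 667800e-3 V = 667.8
  60.94 V → 60.94
  92340 mV = 92340e-3 V = 92.34
Sum: 53.1 + 73.15 + 667.8 + 60.94 + 92.34 = 947.33

947.33 V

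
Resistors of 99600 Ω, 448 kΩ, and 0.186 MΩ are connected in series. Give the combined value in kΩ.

733.6 kΩ

In kΩ:
  99600 Ω = 99600 × 10^-3 kΩ = 99.6
  448 kΩ → 448
  0.186 MΩ = 0.186 × 10^3 kΩ = 186
Sum: 99.6 + 448 + 186 = 733.6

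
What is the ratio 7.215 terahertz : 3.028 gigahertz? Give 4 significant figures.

2383

(7.215 × 10^12) / (3.028 × 10^9) = 2.3828 × 10^3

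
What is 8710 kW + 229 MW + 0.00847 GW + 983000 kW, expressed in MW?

1229.18 MW

In MW:
  8710 kW = 8710 × 10⁻³ MW = 8.71
  229 MW → 229
  0.00847 GW = 0.00847 × 10³ MW = 8.47
  983000 kW = 983000 × 10⁻³ MW = 983
Sum: 8.71 + 229 + 8.47 + 983 = 1229.18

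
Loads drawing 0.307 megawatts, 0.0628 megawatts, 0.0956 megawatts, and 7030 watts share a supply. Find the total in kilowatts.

In kilowatts:
  0.307 megawatts = 0.307 × 10^3 kilowatts = 307
  0.0628 megawatts = 0.0628 × 10^3 kilowatts = 62.8
  0.0956 megawatts = 0.0956 × 10^3 kilowatts = 95.6
  7030 watts = 7030 × 10^-3 kilowatts = 7.03
Sum: 307 + 62.8 + 95.6 + 7.03 = 472.43

472.43 kilowatts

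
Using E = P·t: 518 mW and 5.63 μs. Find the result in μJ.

2.91634 μJ

518e-3 × 5.63e-6 = 2916.34e-9 J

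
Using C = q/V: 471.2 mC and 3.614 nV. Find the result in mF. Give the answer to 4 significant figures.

(471.2e-3) / (3.614e-9) = 130.382e6 F

130400000000 mF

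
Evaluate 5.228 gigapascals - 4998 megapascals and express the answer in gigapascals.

In gigapascals:
  5.228 gigapascals → 5.228
  4998 megapascals = 4998 × 10^-3 gigapascals = 4.998
Difference: 5.228 - 4.998 = 0.23

0.23 gigapascals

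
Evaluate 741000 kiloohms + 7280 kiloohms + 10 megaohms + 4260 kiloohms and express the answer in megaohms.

762.54 megaohms

In megaohms:
  741000 kiloohms = 741000 × 10⁻³ megaohms = 741
  7280 kiloohms = 7280 × 10⁻³ megaohms = 7.28
  10 megaohms → 10
  4260 kiloohms = 4260 × 10⁻³ megaohms = 4.26
Sum: 741 + 7.28 + 10 + 4.26 = 762.54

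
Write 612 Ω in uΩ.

(no prefix) = 1e0, micro = 1e-6; factor is 1e6.
612 × 1e6 = 612000000

612000000 uΩ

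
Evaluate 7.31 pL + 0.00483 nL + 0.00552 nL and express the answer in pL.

In pL:
  7.31 pL → 7.31
  0.00483 nL = 0.00483e3 pL = 4.83
  0.00552 nL = 0.00552e3 pL = 5.52
Sum: 7.31 + 4.83 + 5.52 = 17.66

17.66 pL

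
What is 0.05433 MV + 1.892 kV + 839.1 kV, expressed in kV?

895.322 kV

In kV:
  0.05433 MV = 0.05433 × 10³ kV = 54.33
  1.892 kV → 1.892
  839.1 kV → 839.1
Sum: 54.33 + 1.892 + 839.1 = 895.322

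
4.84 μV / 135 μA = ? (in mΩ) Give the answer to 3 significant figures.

(4.84 × 10^-6) / (135 × 10^-6) = 0.035852 Ω

35.9 mΩ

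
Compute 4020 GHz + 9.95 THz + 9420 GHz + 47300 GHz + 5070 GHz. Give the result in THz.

In THz:
  4020 GHz = 4020e-3 THz = 4.02
  9.95 THz → 9.95
  9420 GHz = 9420e-3 THz = 9.42
  47300 GHz = 47300e-3 THz = 47.3
  5070 GHz = 5070e-3 THz = 5.07
Sum: 4.02 + 9.95 + 9.42 + 47.3 + 5.07 = 75.76

75.76 THz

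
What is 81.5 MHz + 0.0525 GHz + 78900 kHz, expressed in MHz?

212.9 MHz

In MHz:
  81.5 MHz → 81.5
  0.0525 GHz = 0.0525e3 MHz = 52.5
  78900 kHz = 78900e-3 MHz = 78.9
Sum: 81.5 + 52.5 + 78.9 = 212.9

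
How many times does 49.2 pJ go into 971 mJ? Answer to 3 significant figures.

19700000000

(971e-3) / (49.2e-12) = 19.74e9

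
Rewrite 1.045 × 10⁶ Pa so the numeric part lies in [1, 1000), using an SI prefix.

= 1.045 × 10⁶ Pa; 10⁶ is mega.

1.045 MPa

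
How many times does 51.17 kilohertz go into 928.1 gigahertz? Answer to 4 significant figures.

18140000

(928.1 × 10⁹) / (51.17 × 10³) = 18.138 × 10⁶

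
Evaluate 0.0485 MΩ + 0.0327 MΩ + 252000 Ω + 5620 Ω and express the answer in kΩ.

338.82 kΩ

In kΩ:
  0.0485 MΩ = 0.0485 × 10³ kΩ = 48.5
  0.0327 MΩ = 0.0327 × 10³ kΩ = 32.7
  252000 Ω = 252000 × 10⁻³ kΩ = 252
  5620 Ω = 5620 × 10⁻³ kΩ = 5.62
Sum: 48.5 + 32.7 + 252 + 5.62 = 338.82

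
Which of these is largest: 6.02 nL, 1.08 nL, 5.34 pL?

6.02 nL = 0.00000000602 L
1.08 nL = 0.00000000108 L
5.34 pL = 0.00000000000534 L

6.02 nL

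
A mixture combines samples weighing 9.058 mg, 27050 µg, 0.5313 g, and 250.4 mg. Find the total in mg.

817.808 mg

In mg:
  9.058 mg → 9.058
  27050 µg = 27050 × 10^-3 mg = 27.05
  0.5313 g = 0.5313 × 10^3 mg = 531.3
  250.4 mg → 250.4
Sum: 9.058 + 27.05 + 531.3 + 250.4 = 817.808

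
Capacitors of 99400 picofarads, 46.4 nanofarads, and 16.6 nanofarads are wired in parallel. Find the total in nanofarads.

In nanofarads:
  99400 picofarads = 99400 × 10^-3 nanofarads = 99.4
  46.4 nanofarads → 46.4
  16.6 nanofarads → 16.6
Sum: 99.4 + 46.4 + 16.6 = 162.4

162.4 nanofarads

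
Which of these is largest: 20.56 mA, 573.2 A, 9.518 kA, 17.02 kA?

17.02 kA

20.56 mA = 0.02056 A
573.2 A = 573.2 A
9.518 kA = 9518 A
17.02 kA = 17020 A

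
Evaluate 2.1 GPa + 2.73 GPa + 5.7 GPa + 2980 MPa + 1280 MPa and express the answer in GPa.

14.79 GPa

In GPa:
  2.1 GPa → 2.1
  2.73 GPa → 2.73
  5.7 GPa → 5.7
  2980 MPa = 2980e-3 GPa = 2.98
  1280 MPa = 1280e-3 GPa = 1.28
Sum: 2.1 + 2.73 + 5.7 + 2.98 + 1.28 = 14.79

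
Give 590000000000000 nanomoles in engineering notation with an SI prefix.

= 590 × 10³ moles; 10³ is kilo.

590 kilomoles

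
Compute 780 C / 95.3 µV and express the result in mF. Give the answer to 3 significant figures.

8180000000 mF

(780) / (95.3e-6) = 8.1847e6 F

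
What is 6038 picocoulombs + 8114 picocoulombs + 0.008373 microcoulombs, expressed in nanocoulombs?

22.525 nanocoulombs

In nanocoulombs:
  6038 picocoulombs = 6038e-3 nanocoulombs = 6.038
  8114 picocoulombs = 8114e-3 nanocoulombs = 8.114
  0.008373 microcoulombs = 0.008373e3 nanocoulombs = 8.373
Sum: 6.038 + 8.114 + 8.373 = 22.525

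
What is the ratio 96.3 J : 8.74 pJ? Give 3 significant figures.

(96.3) / (8.74e-12) = 11.02e12

11000000000000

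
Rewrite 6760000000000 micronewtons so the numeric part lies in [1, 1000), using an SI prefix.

6.76 meganewtons

= 6.76 × 10⁶ newtons; 10⁶ is mega.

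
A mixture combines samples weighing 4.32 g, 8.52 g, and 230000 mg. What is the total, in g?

In g:
  4.32 g → 4.32
  8.52 g → 8.52
  230000 mg = 230000 × 10^-3 g = 230
Sum: 4.32 + 8.52 + 230 = 242.84

242.84 g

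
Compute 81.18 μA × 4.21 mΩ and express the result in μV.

81.18 × 10^-6 × 4.21 × 10^-3 = 341.7678 × 10^-9 V

0.3417678 μV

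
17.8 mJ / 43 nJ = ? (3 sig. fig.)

414000

(17.8 × 10⁻³) / (43 × 10⁻⁹) = 0.414 × 10⁶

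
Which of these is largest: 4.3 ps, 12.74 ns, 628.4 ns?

4.3 ps = 0.0000000000043 s
12.74 ns = 0.00000001274 s
628.4 ns = 0.0000006284 s

628.4 ns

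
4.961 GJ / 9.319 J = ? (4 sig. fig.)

532400000

(4.961 × 10⁹) / (9.319) = 0.53235 × 10⁹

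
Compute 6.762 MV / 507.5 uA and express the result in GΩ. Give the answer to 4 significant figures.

13.32 GΩ

(6.762 × 10^6) / (507.5 × 10^-6) = 0.0133241 × 10^12 Ω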